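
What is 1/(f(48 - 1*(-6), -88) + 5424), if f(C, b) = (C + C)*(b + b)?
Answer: -1/13584 ≈ -7.3616e-5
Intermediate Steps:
f(C, b) = 4*C*b (f(C, b) = (2*C)*(2*b) = 4*C*b)
1/(f(48 - 1*(-6), -88) + 5424) = 1/(4*(48 - 1*(-6))*(-88) + 5424) = 1/(4*(48 + 6)*(-88) + 5424) = 1/(4*54*(-88) + 5424) = 1/(-19008 + 5424) = 1/(-13584) = -1/13584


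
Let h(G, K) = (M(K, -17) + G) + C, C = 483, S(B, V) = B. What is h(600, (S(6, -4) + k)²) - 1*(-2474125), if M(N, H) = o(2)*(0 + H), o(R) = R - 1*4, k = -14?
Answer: 2475242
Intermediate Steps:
o(R) = -4 + R (o(R) = R - 4 = -4 + R)
M(N, H) = -2*H (M(N, H) = (-4 + 2)*(0 + H) = -2*H)
h(G, K) = 517 + G (h(G, K) = (-2*(-17) + G) + 483 = (34 + G) + 483 = 517 + G)
h(600, (S(6, -4) + k)²) - 1*(-2474125) = (517 + 600) - 1*(-2474125) = 1117 + 2474125 = 2475242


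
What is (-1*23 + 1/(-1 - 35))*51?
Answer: -14093/12 ≈ -1174.4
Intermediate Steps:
(-1*23 + 1/(-1 - 35))*51 = (-23 + 1/(-36))*51 = (-23 - 1/36)*51 = -829/36*51 = -14093/12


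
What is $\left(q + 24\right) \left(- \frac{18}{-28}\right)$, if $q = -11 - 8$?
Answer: $\frac{45}{14} \approx 3.2143$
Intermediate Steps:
$q = -19$
$\left(q + 24\right) \left(- \frac{18}{-28}\right) = \left(-19 + 24\right) \left(- \frac{18}{-28}\right) = 5 \left(\left(-18\right) \left(- \frac{1}{28}\right)\right) = 5 \cdot \frac{9}{14} = \frac{45}{14}$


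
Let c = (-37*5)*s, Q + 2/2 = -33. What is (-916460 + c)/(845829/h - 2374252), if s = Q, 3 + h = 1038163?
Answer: 944902087200/2464852610491 ≈ 0.38335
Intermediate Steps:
Q = -34 (Q = -1 - 33 = -34)
h = 1038160 (h = -3 + 1038163 = 1038160)
s = -34
c = 6290 (c = -37*5*(-34) = -185*(-34) = 6290)
(-916460 + c)/(845829/h - 2374252) = (-916460 + 6290)/(845829/1038160 - 2374252) = -910170/(845829*(1/1038160) - 2374252) = -910170/(845829/1038160 - 2374252) = -910170/(-2464852610491/1038160) = -910170*(-1038160/2464852610491) = 944902087200/2464852610491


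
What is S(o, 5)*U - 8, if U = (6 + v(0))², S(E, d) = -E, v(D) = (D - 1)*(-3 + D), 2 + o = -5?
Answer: 559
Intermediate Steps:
o = -7 (o = -2 - 5 = -7)
v(D) = (-1 + D)*(-3 + D)
U = 81 (U = (6 + (3 + 0² - 4*0))² = (6 + (3 + 0 + 0))² = (6 + 3)² = 9² = 81)
S(o, 5)*U - 8 = -1*(-7)*81 - 8 = 7*81 - 8 = 567 - 8 = 559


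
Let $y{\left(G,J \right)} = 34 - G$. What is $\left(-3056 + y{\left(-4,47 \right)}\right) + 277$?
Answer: $-2741$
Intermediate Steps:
$\left(-3056 + y{\left(-4,47 \right)}\right) + 277 = \left(-3056 + \left(34 - -4\right)\right) + 277 = \left(-3056 + \left(34 + 4\right)\right) + 277 = \left(-3056 + 38\right) + 277 = -3018 + 277 = -2741$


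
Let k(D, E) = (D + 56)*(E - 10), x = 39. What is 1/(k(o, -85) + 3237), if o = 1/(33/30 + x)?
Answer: -401/836233 ≈ -0.00047953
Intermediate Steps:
o = 10/401 (o = 1/(33/30 + 39) = 1/(33*(1/30) + 39) = 1/(11/10 + 39) = 1/(401/10) = 10/401 ≈ 0.024938)
k(D, E) = (-10 + E)*(56 + D) (k(D, E) = (56 + D)*(-10 + E) = (-10 + E)*(56 + D))
1/(k(o, -85) + 3237) = 1/((-560 - 10*10/401 + 56*(-85) + (10/401)*(-85)) + 3237) = 1/((-560 - 100/401 - 4760 - 850/401) + 3237) = 1/(-2134270/401 + 3237) = 1/(-836233/401) = -401/836233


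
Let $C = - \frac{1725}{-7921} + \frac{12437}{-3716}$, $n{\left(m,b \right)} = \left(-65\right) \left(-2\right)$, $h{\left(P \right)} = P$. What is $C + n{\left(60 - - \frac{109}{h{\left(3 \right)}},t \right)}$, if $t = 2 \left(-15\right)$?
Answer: $\frac{3734373303}{29434436} \approx 126.87$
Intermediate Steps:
$t = -30$
$n{\left(m,b \right)} = 130$
$C = - \frac{92103377}{29434436}$ ($C = \left(-1725\right) \left(- \frac{1}{7921}\right) + 12437 \left(- \frac{1}{3716}\right) = \frac{1725}{7921} - \frac{12437}{3716} = - \frac{92103377}{29434436} \approx -3.1291$)
$C + n{\left(60 - - \frac{109}{h{\left(3 \right)}},t \right)} = - \frac{92103377}{29434436} + 130 = \frac{3734373303}{29434436}$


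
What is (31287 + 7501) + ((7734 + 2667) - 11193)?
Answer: 37996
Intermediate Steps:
(31287 + 7501) + ((7734 + 2667) - 11193) = 38788 + (10401 - 11193) = 38788 - 792 = 37996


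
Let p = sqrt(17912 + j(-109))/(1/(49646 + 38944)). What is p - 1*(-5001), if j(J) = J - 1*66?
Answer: 5001 + 88590*sqrt(17737) ≈ 1.1803e+7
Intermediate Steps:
j(J) = -66 + J (j(J) = J - 66 = -66 + J)
p = 88590*sqrt(17737) (p = sqrt(17912 + (-66 - 109))/(1/(49646 + 38944)) = sqrt(17912 - 175)/(1/88590) = sqrt(17737)/(1/88590) = sqrt(17737)*88590 = 88590*sqrt(17737) ≈ 1.1798e+7)
p - 1*(-5001) = 88590*sqrt(17737) - 1*(-5001) = 88590*sqrt(17737) + 5001 = 5001 + 88590*sqrt(17737)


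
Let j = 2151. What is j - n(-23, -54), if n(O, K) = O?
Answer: 2174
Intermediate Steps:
j - n(-23, -54) = 2151 - 1*(-23) = 2151 + 23 = 2174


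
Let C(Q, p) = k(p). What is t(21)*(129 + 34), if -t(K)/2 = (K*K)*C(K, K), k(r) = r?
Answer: -3019086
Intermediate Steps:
C(Q, p) = p
t(K) = -2*K³ (t(K) = -2*K*K*K = -2*K²*K = -2*K³)
t(21)*(129 + 34) = (-2*21³)*(129 + 34) = -2*9261*163 = -18522*163 = -3019086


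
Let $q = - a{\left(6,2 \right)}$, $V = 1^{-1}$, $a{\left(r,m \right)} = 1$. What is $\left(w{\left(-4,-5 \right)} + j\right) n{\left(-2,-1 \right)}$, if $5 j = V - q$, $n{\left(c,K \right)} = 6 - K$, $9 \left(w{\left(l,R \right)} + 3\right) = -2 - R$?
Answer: $- \frac{238}{15} \approx -15.867$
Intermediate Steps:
$V = 1$
$w{\left(l,R \right)} = - \frac{29}{9} - \frac{R}{9}$ ($w{\left(l,R \right)} = -3 + \frac{-2 - R}{9} = -3 - \left(\frac{2}{9} + \frac{R}{9}\right) = - \frac{29}{9} - \frac{R}{9}$)
$q = -1$ ($q = \left(-1\right) 1 = -1$)
$j = \frac{2}{5}$ ($j = \frac{1 - -1}{5} = \frac{1 + 1}{5} = \frac{1}{5} \cdot 2 = \frac{2}{5} \approx 0.4$)
$\left(w{\left(-4,-5 \right)} + j\right) n{\left(-2,-1 \right)} = \left(\left(- \frac{29}{9} - - \frac{5}{9}\right) + \frac{2}{5}\right) \left(6 - -1\right) = \left(\left(- \frac{29}{9} + \frac{5}{9}\right) + \frac{2}{5}\right) \left(6 + 1\right) = \left(- \frac{8}{3} + \frac{2}{5}\right) 7 = \left(- \frac{34}{15}\right) 7 = - \frac{238}{15}$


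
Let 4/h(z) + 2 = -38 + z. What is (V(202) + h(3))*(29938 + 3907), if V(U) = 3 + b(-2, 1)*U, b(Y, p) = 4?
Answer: 1015451535/37 ≈ 2.7445e+7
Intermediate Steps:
h(z) = 4/(-40 + z) (h(z) = 4/(-2 + (-38 + z)) = 4/(-40 + z))
V(U) = 3 + 4*U
(V(202) + h(3))*(29938 + 3907) = ((3 + 4*202) + 4/(-40 + 3))*(29938 + 3907) = ((3 + 808) + 4/(-37))*33845 = (811 + 4*(-1/37))*33845 = (811 - 4/37)*33845 = (30003/37)*33845 = 1015451535/37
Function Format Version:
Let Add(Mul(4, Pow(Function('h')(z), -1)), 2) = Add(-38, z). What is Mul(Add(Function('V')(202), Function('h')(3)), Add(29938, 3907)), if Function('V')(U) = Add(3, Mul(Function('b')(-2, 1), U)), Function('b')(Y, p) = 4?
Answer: Rational(1015451535, 37) ≈ 2.7445e+7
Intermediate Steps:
Function('h')(z) = Mul(4, Pow(Add(-40, z), -1)) (Function('h')(z) = Mul(4, Pow(Add(-2, Add(-38, z)), -1)) = Mul(4, Pow(Add(-40, z), -1)))
Function('V')(U) = Add(3, Mul(4, U))
Mul(Add(Function('V')(202), Function('h')(3)), Add(29938, 3907)) = Mul(Add(Add(3, Mul(4, 202)), Mul(4, Pow(Add(-40, 3), -1))), Add(29938, 3907)) = Mul(Add(Add(3, 808), Mul(4, Pow(-37, -1))), 33845) = Mul(Add(811, Mul(4, Rational(-1, 37))), 33845) = Mul(Add(811, Rational(-4, 37)), 33845) = Mul(Rational(30003, 37), 33845) = Rational(1015451535, 37)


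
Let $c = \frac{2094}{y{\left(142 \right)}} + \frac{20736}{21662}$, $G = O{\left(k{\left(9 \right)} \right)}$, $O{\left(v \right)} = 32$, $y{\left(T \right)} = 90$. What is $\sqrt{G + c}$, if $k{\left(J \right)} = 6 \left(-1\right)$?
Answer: $\frac{\sqrt{1484023382835}}{162465} \approx 7.4983$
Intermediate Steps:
$k{\left(J \right)} = -6$
$G = 32$
$c = \frac{3935539}{162465}$ ($c = \frac{2094}{90} + \frac{20736}{21662} = 2094 \cdot \frac{1}{90} + 20736 \cdot \frac{1}{21662} = \frac{349}{15} + \frac{10368}{10831} = \frac{3935539}{162465} \approx 24.224$)
$\sqrt{G + c} = \sqrt{32 + \frac{3935539}{162465}} = \sqrt{\frac{9134419}{162465}} = \frac{\sqrt{1484023382835}}{162465}$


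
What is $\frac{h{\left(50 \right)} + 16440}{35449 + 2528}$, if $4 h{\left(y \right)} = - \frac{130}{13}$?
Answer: $\frac{32875}{75954} \approx 0.43283$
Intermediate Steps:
$h{\left(y \right)} = - \frac{5}{2}$ ($h{\left(y \right)} = \frac{\left(-130\right) \frac{1}{13}}{4} = \frac{1}{4} \left(-10\right) = - \frac{5}{2}$)
$\frac{h{\left(50 \right)} + 16440}{35449 + 2528} = \frac{- \frac{5}{2} + 16440}{35449 + 2528} = \frac{32875}{2 \cdot 37977} = \frac{32875}{2} \cdot \frac{1}{37977} = \frac{32875}{75954}$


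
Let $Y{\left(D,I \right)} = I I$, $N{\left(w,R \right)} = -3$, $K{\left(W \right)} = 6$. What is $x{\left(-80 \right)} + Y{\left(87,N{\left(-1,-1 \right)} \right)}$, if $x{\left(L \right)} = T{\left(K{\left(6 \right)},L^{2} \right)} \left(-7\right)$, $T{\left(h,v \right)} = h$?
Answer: $-33$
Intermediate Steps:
$x{\left(L \right)} = -42$ ($x{\left(L \right)} = 6 \left(-7\right) = -42$)
$Y{\left(D,I \right)} = I^{2}$
$x{\left(-80 \right)} + Y{\left(87,N{\left(-1,-1 \right)} \right)} = -42 + \left(-3\right)^{2} = -42 + 9 = -33$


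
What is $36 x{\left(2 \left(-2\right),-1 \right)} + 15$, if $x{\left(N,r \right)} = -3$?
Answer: $-93$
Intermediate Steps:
$36 x{\left(2 \left(-2\right),-1 \right)} + 15 = 36 \left(-3\right) + 15 = -108 + 15 = -93$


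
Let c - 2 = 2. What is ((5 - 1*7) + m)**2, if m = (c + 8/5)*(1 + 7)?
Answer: 45796/25 ≈ 1831.8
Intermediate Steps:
c = 4 (c = 2 + 2 = 4)
m = 224/5 (m = (4 + 8/5)*(1 + 7) = (4 + 8*(1/5))*8 = (4 + 8/5)*8 = (28/5)*8 = 224/5 ≈ 44.800)
((5 - 1*7) + m)**2 = ((5 - 1*7) + 224/5)**2 = ((5 - 7) + 224/5)**2 = (-2 + 224/5)**2 = (214/5)**2 = 45796/25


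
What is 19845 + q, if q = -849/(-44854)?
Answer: 890128479/44854 ≈ 19845.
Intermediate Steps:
q = 849/44854 (q = -849*(-1/44854) = 849/44854 ≈ 0.018928)
19845 + q = 19845 + 849/44854 = 890128479/44854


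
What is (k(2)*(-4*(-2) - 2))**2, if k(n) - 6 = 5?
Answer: 4356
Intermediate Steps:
k(n) = 11 (k(n) = 6 + 5 = 11)
(k(2)*(-4*(-2) - 2))**2 = (11*(-4*(-2) - 2))**2 = (11*(8 - 2))**2 = (11*6)**2 = 66**2 = 4356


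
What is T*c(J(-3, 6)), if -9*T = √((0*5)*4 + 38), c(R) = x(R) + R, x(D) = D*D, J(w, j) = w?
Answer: -2*√38/3 ≈ -4.1096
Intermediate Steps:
x(D) = D²
c(R) = R + R² (c(R) = R² + R = R + R²)
T = -√38/9 (T = -√((0*5)*4 + 38)/9 = -√(0*4 + 38)/9 = -√(0 + 38)/9 = -√38/9 ≈ -0.68493)
T*c(J(-3, 6)) = (-√38/9)*(-3*(1 - 3)) = (-√38/9)*(-3*(-2)) = -√38/9*6 = -2*√38/3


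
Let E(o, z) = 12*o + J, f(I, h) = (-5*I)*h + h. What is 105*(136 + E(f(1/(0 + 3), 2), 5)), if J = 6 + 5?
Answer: 13755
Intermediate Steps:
f(I, h) = h - 5*I*h (f(I, h) = -5*I*h + h = h - 5*I*h)
J = 11
E(o, z) = 11 + 12*o (E(o, z) = 12*o + 11 = 11 + 12*o)
105*(136 + E(f(1/(0 + 3), 2), 5)) = 105*(136 + (11 + 12*(2*(1 - 5/(0 + 3))))) = 105*(136 + (11 + 12*(2*(1 - 5/3)))) = 105*(136 + (11 + 12*(2*(-⅔)))) = 105*(136 + (11 + 12*(-4/3))) = 105*(136 + (11 - 16)) = 105*(136 - 5) = 105*131 = 13755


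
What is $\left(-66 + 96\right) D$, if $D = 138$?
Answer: $4140$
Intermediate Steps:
$\left(-66 + 96\right) D = \left(-66 + 96\right) 138 = 30 \cdot 138 = 4140$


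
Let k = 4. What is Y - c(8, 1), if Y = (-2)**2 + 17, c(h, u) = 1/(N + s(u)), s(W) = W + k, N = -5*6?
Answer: 526/25 ≈ 21.040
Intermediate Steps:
N = -30
s(W) = 4 + W (s(W) = W + 4 = 4 + W)
c(h, u) = 1/(-26 + u) (c(h, u) = 1/(-30 + (4 + u)) = 1/(-26 + u))
Y = 21 (Y = 4 + 17 = 21)
Y - c(8, 1) = 21 - 1/(-26 + 1) = 21 - 1/(-25) = 21 - 1*(-1/25) = 21 + 1/25 = 526/25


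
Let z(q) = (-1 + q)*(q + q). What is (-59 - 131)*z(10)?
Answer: -34200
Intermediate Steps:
z(q) = 2*q*(-1 + q) (z(q) = (-1 + q)*(2*q) = 2*q*(-1 + q))
(-59 - 131)*z(10) = (-59 - 131)*(2*10*(-1 + 10)) = -380*10*9 = -190*180 = -34200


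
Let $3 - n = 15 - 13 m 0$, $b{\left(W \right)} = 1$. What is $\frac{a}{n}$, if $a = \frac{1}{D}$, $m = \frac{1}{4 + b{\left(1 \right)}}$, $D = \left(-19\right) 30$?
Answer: $\frac{1}{6840} \approx 0.0001462$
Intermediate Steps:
$D = -570$
$m = \frac{1}{5}$ ($m = \frac{1}{4 + 1} = \frac{1}{5} \approx 0.2$)
$a = - \frac{1}{570}$ ($a = \frac{1}{-570} = - \frac{1}{570} \approx -0.0017544$)
$n = -12$ ($n = 3 - \left(15 - 13 \cdot \frac{1}{5} \cdot 0\right) = 3 - \left(15 - 0\right) = 3 - \left(15 + 0\right) = 3 - 15 = -12$)
$\frac{a}{n} = - \frac{1}{570 \left(-12\right)} = \left(- \frac{1}{570}\right) \left(- \frac{1}{12}\right) = \frac{1}{6840}$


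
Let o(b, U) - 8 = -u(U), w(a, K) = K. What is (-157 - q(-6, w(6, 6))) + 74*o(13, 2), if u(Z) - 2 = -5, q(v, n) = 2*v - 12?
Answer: 681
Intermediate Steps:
q(v, n) = -12 + 2*v
u(Z) = -3 (u(Z) = 2 - 5 = -3)
o(b, U) = 11 (o(b, U) = 8 - 1*(-3) = 8 + 3 = 11)
(-157 - q(-6, w(6, 6))) + 74*o(13, 2) = (-157 - (-12 + 2*(-6))) + 74*11 = (-157 - (-12 - 12)) + 814 = (-157 - 1*(-24)) + 814 = (-157 + 24) + 814 = -133 + 814 = 681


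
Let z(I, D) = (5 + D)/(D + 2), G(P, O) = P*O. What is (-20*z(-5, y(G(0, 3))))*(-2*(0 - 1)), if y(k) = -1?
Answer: -160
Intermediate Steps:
G(P, O) = O*P
z(I, D) = (5 + D)/(2 + D)
(-20*z(-5, y(G(0, 3))))*(-2*(0 - 1)) = (-20*(5 - 1)/(2 - 1))*(-2*(0 - 1)) = (-20*4/1)*(-2*(-1)) = -20*4*2 = -80*2 = -160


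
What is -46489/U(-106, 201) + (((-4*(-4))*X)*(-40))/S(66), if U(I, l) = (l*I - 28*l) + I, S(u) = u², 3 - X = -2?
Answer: 28994521/29446560 ≈ 0.98465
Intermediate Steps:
X = 5 (X = 3 - 1*(-2) = 3 + 2 = 5)
U(I, l) = I - 28*l + I*l (U(I, l) = (I*l - 28*l) + I = (-28*l + I*l) + I = I - 28*l + I*l)
-46489/U(-106, 201) + (((-4*(-4))*X)*(-40))/S(66) = -46489/(-106 - 28*201 - 106*201) + ((-4*(-4)*5)*(-40))/(66²) = -46489/(-106 - 5628 - 21306) + ((16*5)*(-40))/4356 = -46489/(-27040) + (80*(-40))*(1/4356) = -46489*(-1/27040) - 3200*1/4356 = 46489/27040 - 800/1089 = 28994521/29446560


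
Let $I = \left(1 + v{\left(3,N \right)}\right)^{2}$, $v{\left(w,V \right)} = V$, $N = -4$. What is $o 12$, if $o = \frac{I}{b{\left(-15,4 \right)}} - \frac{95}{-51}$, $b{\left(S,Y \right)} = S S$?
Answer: $\frac{9704}{425} \approx 22.833$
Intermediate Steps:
$b{\left(S,Y \right)} = S^{2}$
$I = 9$ ($I = \left(1 - 4\right)^{2} = \left(-3\right)^{2} = 9$)
$o = \frac{2426}{1275}$ ($o = \frac{9}{\left(-15\right)^{2}} - \frac{95}{-51} = \frac{9}{225} - - \frac{95}{51} = 9 \cdot \frac{1}{225} + \frac{95}{51} = \frac{1}{25} + \frac{95}{51} = \frac{2426}{1275} \approx 1.9027$)
$o 12 = \frac{2426}{1275} \cdot 12 = \frac{9704}{425}$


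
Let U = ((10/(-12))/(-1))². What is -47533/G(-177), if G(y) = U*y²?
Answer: -190132/87025 ≈ -2.1848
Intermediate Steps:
U = 25/36 (U = ((10*(-1/12))*(-1))² = (-⅚*(-1))² = (⅚)² = 25/36 ≈ 0.69444)
G(y) = 25*y²/36
-47533/G(-177) = -47533/((25/36)*(-177)²) = -47533/((25/36)*31329) = -47533/87025/4 = -47533*4/87025 = -190132/87025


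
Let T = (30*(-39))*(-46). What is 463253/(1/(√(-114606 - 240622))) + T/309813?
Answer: 17940/103271 + 926506*I*√88807 ≈ 0.17372 + 2.761e+8*I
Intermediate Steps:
T = 53820 (T = -1170*(-46) = 53820)
463253/(1/(√(-114606 - 240622))) + T/309813 = 463253/(1/(√(-114606 - 240622))) + 53820/309813 = 463253/(1/(√(-355228))) + 53820*(1/309813) = 463253/(1/(2*I*√88807)) + 17940/103271 = 463253/((-I*√88807/177614)) + 17940/103271 = 463253*(2*I*√88807) + 17940/103271 = 926506*I*√88807 + 17940/103271 = 17940/103271 + 926506*I*√88807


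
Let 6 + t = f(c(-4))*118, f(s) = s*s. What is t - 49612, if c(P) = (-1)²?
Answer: -49500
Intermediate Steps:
c(P) = 1
f(s) = s²
t = 112 (t = -6 + 1²*118 = -6 + 1*118 = -6 + 118 = 112)
t - 49612 = 112 - 49612 = -49500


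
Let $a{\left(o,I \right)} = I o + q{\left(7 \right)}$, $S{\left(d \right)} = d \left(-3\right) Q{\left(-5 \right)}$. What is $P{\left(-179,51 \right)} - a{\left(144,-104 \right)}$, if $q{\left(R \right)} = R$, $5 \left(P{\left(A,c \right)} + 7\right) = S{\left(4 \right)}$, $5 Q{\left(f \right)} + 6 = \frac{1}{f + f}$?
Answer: $\frac{1870616}{125} \approx 14965.0$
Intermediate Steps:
$Q{\left(f \right)} = - \frac{6}{5} + \frac{1}{10 f}$ ($Q{\left(f \right)} = - \frac{6}{5} + \frac{1}{5 \left(f + f\right)} = - \frac{6}{5} + \frac{1}{5 \cdot 2 f} = - \frac{6}{5} + \frac{\frac{1}{2} \frac{1}{f}}{5} = - \frac{6}{5} + \frac{1}{10 f}$)
$S{\left(d \right)} = \frac{183 d}{50}$ ($S{\left(d \right)} = d \left(-3\right) \frac{1 - -60}{10 \left(-5\right)} = - 3 d \frac{1}{10} \left(- \frac{1}{5}\right) \left(1 + 60\right) = - 3 d \frac{1}{10} \left(- \frac{1}{5}\right) 61 = - 3 d \left(- \frac{61}{50}\right) = \frac{183 d}{50}$)
$P{\left(A,c \right)} = - \frac{509}{125}$ ($P{\left(A,c \right)} = -7 + \frac{\frac{183}{50} \cdot 4}{5} = -7 + \frac{1}{5} \cdot \frac{366}{25} = -7 + \frac{366}{125} = - \frac{509}{125}$)
$a{\left(o,I \right)} = 7 + I o$ ($a{\left(o,I \right)} = I o + 7 = 7 + I o$)
$P{\left(-179,51 \right)} - a{\left(144,-104 \right)} = - \frac{509}{125} - \left(7 - 14976\right) = - \frac{509}{125} - -14969 = - \frac{509}{125} + 14969 = \frac{1870616}{125}$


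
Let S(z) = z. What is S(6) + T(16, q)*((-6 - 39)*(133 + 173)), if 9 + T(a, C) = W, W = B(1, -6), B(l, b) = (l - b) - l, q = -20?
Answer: 41316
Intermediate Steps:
B(l, b) = -b
W = 6 (W = -1*(-6) = 6)
T(a, C) = -3 (T(a, C) = -9 + 6 = -3)
S(6) + T(16, q)*((-6 - 39)*(133 + 173)) = 6 - 3*(-6 - 39)*(133 + 173) = 6 - (-135)*306 = 6 - 3*(-13770) = 6 + 41310 = 41316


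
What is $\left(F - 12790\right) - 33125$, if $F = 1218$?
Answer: $-44697$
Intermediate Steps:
$\left(F - 12790\right) - 33125 = \left(1218 - 12790\right) - 33125 = -11572 - 33125 = -44697$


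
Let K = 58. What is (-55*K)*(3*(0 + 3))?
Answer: -28710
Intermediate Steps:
(-55*K)*(3*(0 + 3)) = (-55*58)*(3*(0 + 3)) = -9570*3 = -3190*9 = -28710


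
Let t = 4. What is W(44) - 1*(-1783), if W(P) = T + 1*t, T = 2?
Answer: 1789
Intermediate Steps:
W(P) = 6 (W(P) = 2 + 1*4 = 2 + 4 = 6)
W(44) - 1*(-1783) = 6 - 1*(-1783) = 6 + 1783 = 1789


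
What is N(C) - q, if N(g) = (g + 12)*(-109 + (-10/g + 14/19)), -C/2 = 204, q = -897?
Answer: 14134320/323 ≈ 43760.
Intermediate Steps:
C = -408 (C = -2*204 = -408)
N(g) = (12 + g)*(-2057/19 - 10/g) (N(g) = (12 + g)*(-109 + (-10/g + 14*(1/19))) = (12 + g)*(-109 + (-10/g + 14/19)) = (12 + g)*(-109 + (14/19 - 10/g)) = (12 + g)*(-2057/19 - 10/g))
N(C) - q = (1/19)*(-2280 - 1*(-408)*(24874 + 2057*(-408)))/(-408) - 1*(-897) = (1/19)*(-1/408)*(-2280 - 1*(-408)*(24874 - 839256)) + 897 = (1/19)*(-1/408)*(-2280 - 1*(-408)*(-814382)) + 897 = (1/19)*(-1/408)*(-2280 - 332267856) + 897 = (1/19)*(-1/408)*(-332270136) + 897 = 13844589/323 + 897 = 14134320/323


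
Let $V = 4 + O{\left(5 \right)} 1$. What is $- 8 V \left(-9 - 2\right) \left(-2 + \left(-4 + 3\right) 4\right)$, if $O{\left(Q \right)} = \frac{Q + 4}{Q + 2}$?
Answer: $- \frac{19536}{7} \approx -2790.9$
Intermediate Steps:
$O{\left(Q \right)} = \frac{4 + Q}{2 + Q}$
$V = \frac{37}{7}$ ($V = 4 + \frac{4 + 5}{2 + 5} \cdot 1 = 4 + \frac{1}{7} \cdot 9 \cdot 1 = 4 + \frac{9}{7} \cdot 1 = 4 + \frac{9}{7} = \frac{37}{7} \approx 5.2857$)
$- 8 V \left(-9 - 2\right) \left(-2 + \left(-4 + 3\right) 4\right) = \left(-8\right) \frac{37}{7} \left(-9 - 2\right) \left(-2 + \left(-4 + 3\right) 4\right) = - \frac{296 \left(- 11 \left(-2 - 4\right)\right)}{7} = - \frac{296 \left(\left(-11\right) \left(-6\right)\right)}{7} = \left(- \frac{296}{7}\right) 66 = - \frac{19536}{7}$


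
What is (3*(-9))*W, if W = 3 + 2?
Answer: -135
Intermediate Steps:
W = 5
(3*(-9))*W = (3*(-9))*5 = -27*5 = -135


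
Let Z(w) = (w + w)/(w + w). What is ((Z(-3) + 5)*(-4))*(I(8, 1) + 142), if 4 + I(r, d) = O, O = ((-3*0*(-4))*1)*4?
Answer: -3312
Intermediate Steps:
Z(w) = 1 (Z(w) = (2*w)/((2*w)) = (2*w)*(1/(2*w)) = 1)
O = 0 (O = ((0*(-4))*1)*4 = (0*1)*4 = 0*4 = 0)
I(r, d) = -4 (I(r, d) = -4 + 0 = -4)
((Z(-3) + 5)*(-4))*(I(8, 1) + 142) = ((1 + 5)*(-4))*(-4 + 142) = (6*(-4))*138 = -24*138 = -3312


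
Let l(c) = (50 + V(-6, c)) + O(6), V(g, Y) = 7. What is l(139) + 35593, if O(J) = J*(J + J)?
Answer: 35722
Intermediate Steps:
O(J) = 2*J² (O(J) = J*(2*J) = 2*J²)
l(c) = 129 (l(c) = (50 + 7) + 2*6² = 57 + 2*36 = 57 + 72 = 129)
l(139) + 35593 = 129 + 35593 = 35722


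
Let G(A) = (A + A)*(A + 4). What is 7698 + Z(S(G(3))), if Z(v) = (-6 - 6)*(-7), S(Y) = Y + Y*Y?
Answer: 7782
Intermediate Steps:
G(A) = 2*A*(4 + A) (G(A) = (2*A)*(4 + A) = 2*A*(4 + A))
S(Y) = Y + Y**2
Z(v) = 84 (Z(v) = -12*(-7) = 84)
7698 + Z(S(G(3))) = 7698 + 84 = 7782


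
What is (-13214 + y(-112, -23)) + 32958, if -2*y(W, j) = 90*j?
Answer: 20779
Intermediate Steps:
y(W, j) = -45*j
(-13214 + y(-112, -23)) + 32958 = (-13214 - 45*(-23)) + 32958 = (-13214 + 1035) + 32958 = -12179 + 32958 = 20779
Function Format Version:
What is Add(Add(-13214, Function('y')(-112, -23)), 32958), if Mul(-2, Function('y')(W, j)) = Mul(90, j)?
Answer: 20779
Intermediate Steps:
Function('y')(W, j) = Mul(-45, j) (Function('y')(W, j) = Mul(Rational(-1, 2), Mul(90, j)) = Mul(-45, j))
Add(Add(-13214, Function('y')(-112, -23)), 32958) = Add(Add(-13214, Mul(-45, -23)), 32958) = Add(Add(-13214, 1035), 32958) = Add(-12179, 32958) = 20779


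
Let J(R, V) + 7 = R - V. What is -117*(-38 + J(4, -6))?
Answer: 4095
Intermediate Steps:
J(R, V) = -7 + R - V (J(R, V) = -7 + (R - V) = -7 + R - V)
-117*(-38 + J(4, -6)) = -117*(-38 + (-7 + 4 - 1*(-6))) = -117*(-38 + (-7 + 4 + 6)) = -117*(-38 + 3) = -117*(-35) = 4095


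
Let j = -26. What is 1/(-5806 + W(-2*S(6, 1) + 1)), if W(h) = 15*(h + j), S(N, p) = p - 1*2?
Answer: -1/6151 ≈ -0.00016258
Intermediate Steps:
S(N, p) = -2 + p (S(N, p) = p - 2 = -2 + p)
W(h) = -390 + 15*h (W(h) = 15*(h - 26) = 15*(-26 + h) = -390 + 15*h)
1/(-5806 + W(-2*S(6, 1) + 1)) = 1/(-5806 + (-390 + 15*(-2*(-2 + 1) + 1))) = 1/(-5806 + (-390 + 15*(-2*(-1) + 1))) = 1/(-5806 + (-390 + 15*(2 + 1))) = 1/(-5806 + (-390 + 15*3)) = 1/(-5806 + (-390 + 45)) = 1/(-5806 - 345) = 1/(-6151) = -1/6151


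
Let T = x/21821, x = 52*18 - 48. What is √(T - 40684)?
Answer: 2*I*√4842978248749/21821 ≈ 201.7*I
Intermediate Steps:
x = 888 (x = 936 - 48 = 888)
T = 888/21821 ≈ 0.040695
√(T - 40684) = √(888/21821 - 40684) = √(-887764676/21821) = 2*I*√4842978248749/21821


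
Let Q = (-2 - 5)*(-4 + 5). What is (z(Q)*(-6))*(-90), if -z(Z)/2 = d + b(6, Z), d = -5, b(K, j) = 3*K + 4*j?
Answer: 16200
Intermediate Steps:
Q = -7 (Q = -7*1 = -7)
z(Z) = -26 - 8*Z (z(Z) = -2*(-5 + (3*6 + 4*Z)) = -2*(-5 + (18 + 4*Z)) = -2*(13 + 4*Z) = -26 - 8*Z)
(z(Q)*(-6))*(-90) = ((-26 - 8*(-7))*(-6))*(-90) = ((-26 + 56)*(-6))*(-90) = (30*(-6))*(-90) = -180*(-90) = 16200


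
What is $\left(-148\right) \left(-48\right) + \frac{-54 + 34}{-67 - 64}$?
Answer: $\frac{930644}{131} \approx 7104.2$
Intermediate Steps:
$\left(-148\right) \left(-48\right) + \frac{-54 + 34}{-67 - 64} = 7104 - \frac{20}{-131} = 7104 - - \frac{20}{131} = 7104 + \frac{20}{131} = \frac{930644}{131}$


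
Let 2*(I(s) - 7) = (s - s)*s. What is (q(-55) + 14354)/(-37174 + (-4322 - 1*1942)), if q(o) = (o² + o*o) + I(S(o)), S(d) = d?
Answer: -20411/43438 ≈ -0.46989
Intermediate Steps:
I(s) = 7 (I(s) = 7 + ((s - s)*s)/2 = 7 + (0*s)/2 = 7 + (½)*0 = 7 + 0 = 7)
q(o) = 7 + 2*o² (q(o) = (o² + o*o) + 7 = (o² + o²) + 7 = 2*o² + 7 = 7 + 2*o²)
(q(-55) + 14354)/(-37174 + (-4322 - 1*1942)) = ((7 + 2*(-55)²) + 14354)/(-37174 + (-4322 - 1*1942)) = ((7 + 2*3025) + 14354)/(-37174 + (-4322 - 1942)) = ((7 + 6050) + 14354)/(-37174 - 6264) = (6057 + 14354)/(-43438) = 20411*(-1/43438) = -20411/43438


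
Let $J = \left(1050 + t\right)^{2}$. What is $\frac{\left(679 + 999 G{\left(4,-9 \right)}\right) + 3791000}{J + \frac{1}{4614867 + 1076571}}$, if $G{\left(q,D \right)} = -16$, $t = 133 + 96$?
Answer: $\frac{21489133999410}{9310287629359} \approx 2.3081$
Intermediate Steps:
$t = 229$
$J = 1635841$ ($J = \left(1050 + 229\right)^{2} = 1279^{2} = 1635841$)
$\frac{\left(679 + 999 G{\left(4,-9 \right)}\right) + 3791000}{J + \frac{1}{4614867 + 1076571}} = \frac{\left(679 + 999 \left(-16\right)\right) + 3791000}{1635841 + \frac{1}{4614867 + 1076571}} = \frac{\left(679 - 15984\right) + 3791000}{1635841 + \frac{1}{5691438}} = \frac{-15305 + 3791000}{1635841 + \frac{1}{5691438}} = \frac{3775695}{\frac{9310287629359}{5691438}} = 3775695 \cdot \frac{5691438}{9310287629359} = \frac{21489133999410}{9310287629359}$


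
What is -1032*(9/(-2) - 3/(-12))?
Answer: 4386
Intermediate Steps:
-1032*(9/(-2) - 3/(-12)) = -1032*(9*(-½) - 3*(-1/12)) = -1032*(-9/2 + ¼) = -1032*(-17/4) = 4386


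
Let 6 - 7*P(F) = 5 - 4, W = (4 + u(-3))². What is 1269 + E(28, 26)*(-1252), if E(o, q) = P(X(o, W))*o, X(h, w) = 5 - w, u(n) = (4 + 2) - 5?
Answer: -23771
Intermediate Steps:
u(n) = 1 (u(n) = 6 - 5 = 1)
W = 25 (W = (4 + 1)² = 5² = 25)
P(F) = 5/7 (P(F) = 6/7 - (5 - 4)/7 = 6/7 - ⅐*1 = 6/7 - ⅐ = 5/7)
E(o, q) = 5*o/7
1269 + E(28, 26)*(-1252) = 1269 + ((5/7)*28)*(-1252) = 1269 + 20*(-1252) = 1269 - 25040 = -23771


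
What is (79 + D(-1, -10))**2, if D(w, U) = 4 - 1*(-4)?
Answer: 7569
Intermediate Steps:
D(w, U) = 8 (D(w, U) = 4 + 4 = 8)
(79 + D(-1, -10))**2 = (79 + 8)**2 = 87**2 = 7569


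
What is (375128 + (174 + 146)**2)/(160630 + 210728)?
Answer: 79588/61893 ≈ 1.2859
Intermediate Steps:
(375128 + (174 + 146)**2)/(160630 + 210728) = (375128 + 320**2)/371358 = (375128 + 102400)*(1/371358) = 477528*(1/371358) = 79588/61893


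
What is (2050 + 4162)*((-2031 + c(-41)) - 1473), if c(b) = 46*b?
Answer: -33482680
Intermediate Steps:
(2050 + 4162)*((-2031 + c(-41)) - 1473) = (2050 + 4162)*((-2031 + 46*(-41)) - 1473) = 6212*((-2031 - 1886) - 1473) = 6212*(-3917 - 1473) = 6212*(-5390) = -33482680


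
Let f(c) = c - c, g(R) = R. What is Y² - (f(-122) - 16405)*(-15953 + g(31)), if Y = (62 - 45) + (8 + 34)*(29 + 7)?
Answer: -258862569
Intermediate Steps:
f(c) = 0
Y = 1529 (Y = 17 + 42*36 = 17 + 1512 = 1529)
Y² - (f(-122) - 16405)*(-15953 + g(31)) = 1529² - (0 - 16405)*(-15953 + 31) = 2337841 - (-16405)*(-15922) = 2337841 - 1*261200410 = 2337841 - 261200410 = -258862569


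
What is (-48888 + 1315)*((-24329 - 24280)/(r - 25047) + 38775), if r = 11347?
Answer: -25273922603457/13700 ≈ -1.8448e+9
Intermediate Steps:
(-48888 + 1315)*((-24329 - 24280)/(r - 25047) + 38775) = (-48888 + 1315)*((-24329 - 24280)/(11347 - 25047) + 38775) = -47573*(-48609/(-13700) + 38775) = -47573*(-48609*(-1/13700) + 38775) = -47573*(48609/13700 + 38775) = -47573*531266109/13700 = -25273922603457/13700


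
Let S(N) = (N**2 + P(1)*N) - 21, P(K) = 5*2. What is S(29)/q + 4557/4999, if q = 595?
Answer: 1652061/594881 ≈ 2.7771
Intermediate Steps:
P(K) = 10
S(N) = -21 + N**2 + 10*N (S(N) = (N**2 + 10*N) - 21 = -21 + N**2 + 10*N)
S(29)/q + 4557/4999 = (-21 + 29**2 + 10*29)/595 + 4557/4999 = (-21 + 841 + 290)*(1/595) + 4557*(1/4999) = 1110*(1/595) + 4557/4999 = 222/119 + 4557/4999 = 1652061/594881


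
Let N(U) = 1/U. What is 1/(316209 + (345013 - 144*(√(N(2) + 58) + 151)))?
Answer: 319739/204465449714 + 54*√26/102232724857 ≈ 1.5665e-6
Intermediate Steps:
N(U) = 1/U
1/(316209 + (345013 - 144*(√(N(2) + 58) + 151))) = 1/(316209 + (345013 - 144*(√(1/2 + 58) + 151))) = 1/(316209 + (345013 - 144*(√(½ + 58) + 151))) = 1/(316209 + (345013 - 144*(√(117/2) + 151))) = 1/(316209 + (345013 - 144*(3*√26/2 + 151))) = 1/(316209 + (345013 - 144*(151 + 3*√26/2))) = 1/(316209 + (345013 + (-21744 - 216*√26))) = 1/(316209 + (323269 - 216*√26)) = 1/(639478 - 216*√26)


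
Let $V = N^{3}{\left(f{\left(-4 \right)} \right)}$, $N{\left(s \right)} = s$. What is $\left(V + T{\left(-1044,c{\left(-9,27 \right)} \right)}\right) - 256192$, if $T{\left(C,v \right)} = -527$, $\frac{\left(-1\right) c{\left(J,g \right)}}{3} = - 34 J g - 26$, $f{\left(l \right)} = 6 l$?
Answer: $-270543$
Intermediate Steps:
$c{\left(J,g \right)} = 78 + 102 J g$ ($c{\left(J,g \right)} = - 3 \left(- 34 J g - 26\right) = - 3 \left(-26 - 34 J g\right) = 78 + 102 J g$)
$V = -13824$ ($V = \left(6 \left(-4\right)\right)^{3} = \left(-24\right)^{3} = -13824$)
$\left(V + T{\left(-1044,c{\left(-9,27 \right)} \right)}\right) - 256192 = \left(-13824 - 527\right) - 256192 = -14351 - 256192 = -270543$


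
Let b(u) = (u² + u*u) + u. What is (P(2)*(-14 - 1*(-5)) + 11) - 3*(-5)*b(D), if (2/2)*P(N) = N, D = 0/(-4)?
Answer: -7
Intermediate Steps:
D = 0 (D = 0*(-¼) = 0)
b(u) = u + 2*u² (b(u) = (u² + u²) + u = 2*u² + u = u + 2*u²)
P(N) = N
(P(2)*(-14 - 1*(-5)) + 11) - 3*(-5)*b(D) = (2*(-14 - 1*(-5)) + 11) - 3*(-5)*0*(1 + 2*0) = (2*(-14 + 5) + 11) - (-15)*0*(1 + 0) = (2*(-9) + 11) - (-15)*0*1 = (-18 + 11) - (-15)*0 = -7 - 1*0 = -7 + 0 = -7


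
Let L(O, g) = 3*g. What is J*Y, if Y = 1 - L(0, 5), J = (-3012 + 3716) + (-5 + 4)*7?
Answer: -9758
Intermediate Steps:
J = 697 (J = 704 - 1*7 = 704 - 7 = 697)
Y = -14 (Y = 1 - 3*5 = 1 - 1*15 = 1 - 15 = -14)
J*Y = 697*(-14) = -9758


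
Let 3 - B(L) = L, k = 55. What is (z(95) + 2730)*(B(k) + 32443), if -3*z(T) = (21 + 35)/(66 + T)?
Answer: 2033744514/23 ≈ 8.8424e+7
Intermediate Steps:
B(L) = 3 - L
z(T) = -56/(3*(66 + T)) (z(T) = -(21 + 35)/(3*(66 + T)) = -56/(3*(66 + T)))
(z(95) + 2730)*(B(k) + 32443) = (-56/(198 + 3*95) + 2730)*((3 - 1*55) + 32443) = (-56/(198 + 285) + 2730)*((3 - 55) + 32443) = (-56/483 + 2730)*(-52 + 32443) = (-56*1/483 + 2730)*32391 = (-8/69 + 2730)*32391 = (188362/69)*32391 = 2033744514/23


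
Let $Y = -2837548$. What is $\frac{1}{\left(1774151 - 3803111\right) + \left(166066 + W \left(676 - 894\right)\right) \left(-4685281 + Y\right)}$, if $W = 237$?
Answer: $- \frac{1}{860613666560} \approx -1.162 \cdot 10^{-12}$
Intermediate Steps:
$\frac{1}{\left(1774151 - 3803111\right) + \left(166066 + W \left(676 - 894\right)\right) \left(-4685281 + Y\right)} = \frac{1}{\left(1774151 - 3803111\right) + \left(166066 + 237 \left(676 - 894\right)\right) \left(-4685281 - 2837548\right)} = \frac{1}{-2028960 + \left(166066 + 237 \left(-218\right)\right) \left(-7522829\right)} = \frac{1}{-2028960 + \left(166066 - 51666\right) \left(-7522829\right)} = \frac{1}{-2028960 + 114400 \left(-7522829\right)} = \frac{1}{-2028960 - 860611637600} = \frac{1}{-860613666560} = - \frac{1}{860613666560}$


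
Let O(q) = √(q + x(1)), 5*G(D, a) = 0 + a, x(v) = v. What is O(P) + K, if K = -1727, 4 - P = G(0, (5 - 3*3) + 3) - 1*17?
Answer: -1727 + √555/5 ≈ -1722.3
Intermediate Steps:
G(D, a) = a/5 (G(D, a) = (0 + a)/5 = a/5)
P = 106/5 (P = 4 - (((5 - 3*3) + 3)/5 - 1*17) = 4 - (((5 - 9) + 3)/5 - 17) = 4 - ((-4 + 3)/5 - 17) = 4 - ((⅕)*(-1) - 17) = 4 - (-⅕ - 17) = 4 - 1*(-86/5) = 4 + 86/5 = 106/5 ≈ 21.200)
O(q) = √(1 + q) (O(q) = √(q + 1) = √(1 + q))
O(P) + K = √(1 + 106/5) - 1727 = √(111/5) - 1727 = √555/5 - 1727 = -1727 + √555/5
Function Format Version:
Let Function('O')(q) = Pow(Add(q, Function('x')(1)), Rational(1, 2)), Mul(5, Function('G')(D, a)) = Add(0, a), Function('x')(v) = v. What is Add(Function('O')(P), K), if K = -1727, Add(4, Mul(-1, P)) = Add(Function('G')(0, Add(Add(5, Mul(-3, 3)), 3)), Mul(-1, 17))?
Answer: Add(-1727, Mul(Rational(1, 5), Pow(555, Rational(1, 2)))) ≈ -1722.3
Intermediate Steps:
Function('G')(D, a) = Mul(Rational(1, 5), a) (Function('G')(D, a) = Mul(Rational(1, 5), Add(0, a)) = Mul(Rational(1, 5), a))
P = Rational(106, 5) (P = Add(4, Mul(-1, Add(Mul(Rational(1, 5), Add(Add(5, Mul(-3, 3)), 3)), Mul(-1, 17)))) = Add(4, Mul(-1, Add(Mul(Rational(1, 5), Add(Add(5, -9), 3)), -17))) = Add(4, Mul(-1, Add(Mul(Rational(1, 5), Add(-4, 3)), -17))) = Add(4, Mul(-1, Add(Mul(Rational(1, 5), -1), -17))) = Add(4, Mul(-1, Add(Rational(-1, 5), -17))) = Add(4, Mul(-1, Rational(-86, 5))) = Add(4, Rational(86, 5)) = Rational(106, 5) ≈ 21.200)
Function('O')(q) = Pow(Add(1, q), Rational(1, 2)) (Function('O')(q) = Pow(Add(q, 1), Rational(1, 2)) = Pow(Add(1, q), Rational(1, 2)))
Add(Function('O')(P), K) = Add(Pow(Add(1, Rational(106, 5)), Rational(1, 2)), -1727) = Add(Pow(Rational(111, 5), Rational(1, 2)), -1727) = Add(Mul(Rational(1, 5), Pow(555, Rational(1, 2))), -1727) = Add(-1727, Mul(Rational(1, 5), Pow(555, Rational(1, 2))))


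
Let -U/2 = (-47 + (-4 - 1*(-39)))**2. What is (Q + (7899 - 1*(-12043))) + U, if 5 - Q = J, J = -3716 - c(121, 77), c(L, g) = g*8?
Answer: 23991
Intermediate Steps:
U = -288 (U = -2*(-47 + (-4 - 1*(-39)))**2 = -2*(-47 + (-4 + 39))**2 = -2*(-47 + 35)**2 = -2*(-12)**2 = -2*144 = -288)
c(L, g) = 8*g
J = -4332 (J = -3716 - 8*77 = -3716 - 1*616 = -3716 - 616 = -4332)
Q = 4337 (Q = 5 - 1*(-4332) = 5 + 4332 = 4337)
(Q + (7899 - 1*(-12043))) + U = (4337 + (7899 - 1*(-12043))) - 288 = (4337 + (7899 + 12043)) - 288 = (4337 + 19942) - 288 = 24279 - 288 = 23991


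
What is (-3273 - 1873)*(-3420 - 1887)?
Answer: 27309822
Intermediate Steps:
(-3273 - 1873)*(-3420 - 1887) = -5146*(-5307) = 27309822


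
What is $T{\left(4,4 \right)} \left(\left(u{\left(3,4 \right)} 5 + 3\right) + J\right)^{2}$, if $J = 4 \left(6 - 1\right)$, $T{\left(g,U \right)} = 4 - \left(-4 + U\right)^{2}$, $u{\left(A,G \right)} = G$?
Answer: $7396$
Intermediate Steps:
$J = 20$ ($J = 4 \cdot 5 = 20$)
$T{\left(4,4 \right)} \left(\left(u{\left(3,4 \right)} 5 + 3\right) + J\right)^{2} = \left(4 - \left(-4 + 4\right)^{2}\right) \left(\left(4 \cdot 5 + 3\right) + 20\right)^{2} = \left(4 - 0^{2}\right) \left(\left(20 + 3\right) + 20\right)^{2} = \left(4 - 0\right) \left(23 + 20\right)^{2} = \left(4 + 0\right) 43^{2} = 4 \cdot 1849 = 7396$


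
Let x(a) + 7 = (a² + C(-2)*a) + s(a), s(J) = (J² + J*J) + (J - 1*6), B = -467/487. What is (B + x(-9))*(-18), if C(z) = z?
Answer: -2086668/487 ≈ -4284.7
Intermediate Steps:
B = -467/487 (B = -467*1/487 = -467/487 ≈ -0.95893)
s(J) = -6 + J + 2*J² (s(J) = (J² + J²) + (J - 6) = 2*J² + (-6 + J) = -6 + J + 2*J²)
x(a) = -13 - a + 3*a² (x(a) = -7 + ((a² - 2*a) + (-6 + a + 2*a²)) = -7 + (-6 - a + 3*a²) = -13 - a + 3*a²)
(B + x(-9))*(-18) = (-467/487 + (-13 - 1*(-9) + 3*(-9)²))*(-18) = (-467/487 + (-13 + 9 + 3*81))*(-18) = (-467/487 + (-13 + 9 + 243))*(-18) = (-467/487 + 239)*(-18) = (115926/487)*(-18) = -2086668/487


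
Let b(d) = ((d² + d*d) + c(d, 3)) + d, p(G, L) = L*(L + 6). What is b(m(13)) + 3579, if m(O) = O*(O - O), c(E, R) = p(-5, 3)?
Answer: 3606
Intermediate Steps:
p(G, L) = L*(6 + L)
c(E, R) = 27 (c(E, R) = 3*(6 + 3) = 3*9 = 27)
m(O) = 0 (m(O) = O*0 = 0)
b(d) = 27 + d + 2*d² (b(d) = ((d² + d*d) + 27) + d = ((d² + d²) + 27) + d = (2*d² + 27) + d = (27 + 2*d²) + d = 27 + d + 2*d²)
b(m(13)) + 3579 = (27 + 0 + 2*0²) + 3579 = (27 + 0 + 2*0) + 3579 = (27 + 0 + 0) + 3579 = 27 + 3579 = 3606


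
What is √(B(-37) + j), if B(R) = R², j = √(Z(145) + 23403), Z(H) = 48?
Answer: √(1369 + √23451) ≈ 39.015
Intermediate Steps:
j = √23451 (j = √(48 + 23403) = √23451 ≈ 153.14)
√(B(-37) + j) = √((-37)² + √23451) = √(1369 + √23451)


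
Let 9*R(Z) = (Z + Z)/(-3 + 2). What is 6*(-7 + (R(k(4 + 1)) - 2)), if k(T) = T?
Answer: -182/3 ≈ -60.667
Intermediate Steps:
R(Z) = -2*Z/9 (R(Z) = ((Z + Z)/(-3 + 2))/9 = ((2*Z)/(-1))/9 = ((2*Z)*(-1))/9 = (-2*Z)/9 = -2*Z/9)
6*(-7 + (R(k(4 + 1)) - 2)) = 6*(-7 + (-2*(4 + 1)/9 - 2)) = 6*(-7 + (-2/9*5 - 2)) = 6*(-7 + (-10/9 - 2)) = 6*(-7 - 28/9) = 6*(-91/9) = -182/3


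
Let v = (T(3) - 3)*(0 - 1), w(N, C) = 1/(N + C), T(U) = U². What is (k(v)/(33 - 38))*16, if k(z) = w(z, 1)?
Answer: 16/25 ≈ 0.64000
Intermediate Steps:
w(N, C) = 1/(C + N)
v = -6 (v = (3² - 3)*(0 - 1) = (9 - 3)*(-1) = 6*(-1) = -6)
k(z) = 1/(1 + z)
(k(v)/(33 - 38))*16 = (1/((33 - 38)*(1 - 6)))*16 = (1/(-5*(-5)))*16 = -⅕*(-⅕)*16 = (1/25)*16 = 16/25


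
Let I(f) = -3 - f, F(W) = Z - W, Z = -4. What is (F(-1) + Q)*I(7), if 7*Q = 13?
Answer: 80/7 ≈ 11.429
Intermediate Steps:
Q = 13/7 (Q = (1/7)*13 = 13/7 ≈ 1.8571)
F(W) = -4 - W
(F(-1) + Q)*I(7) = ((-4 - 1*(-1)) + 13/7)*(-3 - 1*7) = ((-4 + 1) + 13/7)*(-3 - 7) = (-3 + 13/7)*(-10) = -8/7*(-10) = 80/7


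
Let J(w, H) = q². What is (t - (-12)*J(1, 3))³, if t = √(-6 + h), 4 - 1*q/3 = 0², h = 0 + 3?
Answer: (1728 + I*√3)³ ≈ 5.1598e+9 + 1.552e+7*I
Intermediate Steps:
h = 3
q = 12 (q = 12 - 3*0² = 12 - 3*0 = 12 + 0 = 12)
J(w, H) = 144 (J(w, H) = 12² = 144)
t = I*√3 (t = √(-6 + 3) = √(-3) = I*√3 ≈ 1.732*I)
(t - (-12)*J(1, 3))³ = (I*√3 - (-12)*144)³ = (I*√3 - 1*(-1728))³ = (I*√3 + 1728)³ = (1728 + I*√3)³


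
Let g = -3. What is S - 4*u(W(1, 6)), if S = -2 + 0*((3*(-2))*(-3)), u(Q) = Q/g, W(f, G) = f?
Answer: -⅔ ≈ -0.66667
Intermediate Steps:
u(Q) = -Q/3 (u(Q) = Q/(-3) = Q*(-⅓) = -Q/3)
S = -2 (S = -2 + 0*(-6*(-3)) = -2 + 0*18 = -2 + 0 = -2)
S - 4*u(W(1, 6)) = -2 - (-4)/3 = -2 - 4*(-⅓) = -2 + 4/3 = -⅔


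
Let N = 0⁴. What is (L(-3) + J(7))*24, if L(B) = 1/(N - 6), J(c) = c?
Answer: 164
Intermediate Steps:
N = 0
L(B) = -⅙ (L(B) = 1/(0 - 6) = 1/(-6) = -⅙)
(L(-3) + J(7))*24 = (-⅙ + 7)*24 = (41/6)*24 = 164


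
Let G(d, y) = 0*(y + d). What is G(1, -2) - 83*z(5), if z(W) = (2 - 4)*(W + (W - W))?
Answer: 830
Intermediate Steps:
z(W) = -2*W (z(W) = -2*(W + 0) = -2*W)
G(d, y) = 0 (G(d, y) = 0*(d + y) = 0)
G(1, -2) - 83*z(5) = 0 - (-166)*5 = 0 - 83*(-10) = 0 + 830 = 830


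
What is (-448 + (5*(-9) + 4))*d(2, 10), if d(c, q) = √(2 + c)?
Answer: -978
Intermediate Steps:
(-448 + (5*(-9) + 4))*d(2, 10) = (-448 + (5*(-9) + 4))*√(2 + 2) = (-448 + (-45 + 4))*√4 = (-448 - 41)*2 = -489*2 = -978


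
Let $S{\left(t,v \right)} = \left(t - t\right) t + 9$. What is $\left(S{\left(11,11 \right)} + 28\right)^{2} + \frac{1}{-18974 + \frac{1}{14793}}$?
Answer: $\frac{384254164796}{280682381} \approx 1369.0$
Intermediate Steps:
$S{\left(t,v \right)} = 9$ ($S{\left(t,v \right)} = 0 t + 9 = 0 + 9 = 9$)
$\left(S{\left(11,11 \right)} + 28\right)^{2} + \frac{1}{-18974 + \frac{1}{14793}} = \left(9 + 28\right)^{2} + \frac{1}{-18974 + \frac{1}{14793}} = 37^{2} + \frac{1}{-18974 + \frac{1}{14793}} = 1369 + \frac{1}{- \frac{280682381}{14793}} = 1369 - \frac{14793}{280682381} = \frac{384254164796}{280682381}$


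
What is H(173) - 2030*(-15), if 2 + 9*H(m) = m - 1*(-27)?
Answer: 30472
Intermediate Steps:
H(m) = 25/9 + m/9 (H(m) = -2/9 + (m - 1*(-27))/9 = -2/9 + (m + 27)/9 = -2/9 + (27 + m)/9 = -2/9 + (3 + m/9) = 25/9 + m/9)
H(173) - 2030*(-15) = (25/9 + (1/9)*173) - 2030*(-15) = (25/9 + 173/9) + 30450 = 22 + 30450 = 30472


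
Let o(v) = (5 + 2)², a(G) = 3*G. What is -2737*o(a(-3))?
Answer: -134113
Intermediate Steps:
o(v) = 49 (o(v) = 7² = 49)
-2737*o(a(-3)) = -2737*49 = -134113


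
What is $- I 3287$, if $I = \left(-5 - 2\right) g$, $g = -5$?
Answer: $-115045$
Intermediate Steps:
$I = 35$ ($I = \left(-5 - 2\right) \left(-5\right) = \left(-7\right) \left(-5\right) = 35$)
$- I 3287 = - 35 \cdot 3287 = \left(-1\right) 115045 = -115045$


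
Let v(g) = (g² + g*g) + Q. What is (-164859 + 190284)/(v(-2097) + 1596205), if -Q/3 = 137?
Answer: 25425/10390612 ≈ 0.0024469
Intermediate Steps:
Q = -411 (Q = -3*137 = -411)
v(g) = -411 + 2*g² (v(g) = (g² + g*g) - 411 = (g² + g²) - 411 = 2*g² - 411 = -411 + 2*g²)
(-164859 + 190284)/(v(-2097) + 1596205) = (-164859 + 190284)/((-411 + 2*(-2097)²) + 1596205) = 25425/((-411 + 2*4397409) + 1596205) = 25425/((-411 + 8794818) + 1596205) = 25425/(8794407 + 1596205) = 25425/10390612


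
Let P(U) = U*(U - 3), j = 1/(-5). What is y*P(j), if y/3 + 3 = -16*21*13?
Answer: -209808/25 ≈ -8392.3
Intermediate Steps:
y = -13113 (y = -9 + 3*(-16*21*13) = -9 + 3*(-336*13) = -9 + 3*(-4368) = -9 - 13104 = -13113)
j = -⅕ ≈ -0.20000
P(U) = U*(-3 + U)
y*P(j) = -(-13113)*(-3 - ⅕)/5 = -(-13113)*(-16)/(5*5) = -13113*16/25 = -209808/25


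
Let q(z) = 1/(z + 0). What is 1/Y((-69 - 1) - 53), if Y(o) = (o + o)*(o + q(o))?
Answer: 1/30260 ≈ 3.3047e-5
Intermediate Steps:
q(z) = 1/z
Y(o) = 2*o*(o + 1/o) (Y(o) = (o + o)*(o + 1/o) = (2*o)*(o + 1/o) = 2*o*(o + 1/o))
1/Y((-69 - 1) - 53) = 1/(2 + 2*((-69 - 1) - 53)²) = 1/(2 + 2*(-70 - 53)²) = 1/(2 + 2*(-123)²) = 1/(2 + 2*15129) = 1/(2 + 30258) = 1/30260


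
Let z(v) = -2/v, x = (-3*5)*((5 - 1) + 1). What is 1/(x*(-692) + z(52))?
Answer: 26/1349399 ≈ 1.9268e-5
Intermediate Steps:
x = -75 (x = -15*(4 + 1) = -15*5 = -75)
1/(x*(-692) + z(52)) = 1/(-75*(-692) - 2/52) = 1/(51900 - 2*1/52) = 1/(51900 - 1/26) = 1/(1349399/26) = 26/1349399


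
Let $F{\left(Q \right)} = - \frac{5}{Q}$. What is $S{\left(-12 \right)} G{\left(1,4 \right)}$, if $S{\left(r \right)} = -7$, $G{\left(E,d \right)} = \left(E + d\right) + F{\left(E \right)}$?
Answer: $0$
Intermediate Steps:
$G{\left(E,d \right)} = E + d - \frac{5}{E}$ ($G{\left(E,d \right)} = \left(E + d\right) - \frac{5}{E} = E + d - \frac{5}{E}$)
$S{\left(-12 \right)} G{\left(1,4 \right)} = - 7 \left(1 + 4 - \frac{5}{1}\right) = - 7 \left(1 + 4 - 5\right) = \left(-7\right) 0 = 0$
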